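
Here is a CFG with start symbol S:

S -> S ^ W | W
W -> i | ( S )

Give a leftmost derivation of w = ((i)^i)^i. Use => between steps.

S=>S^W=>W^W=>(S)^W=>(S^W)^W=>(W^W)^W=>((S)^W)^W=>((W)^W)^W=>((i)^W)^W=>((i)^i)^W=>((i)^i)^i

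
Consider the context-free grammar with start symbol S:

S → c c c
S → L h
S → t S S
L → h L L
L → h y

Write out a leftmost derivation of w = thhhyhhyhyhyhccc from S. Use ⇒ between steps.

S ⇒ tSS ⇒ tLhS ⇒ thLLhS ⇒ thhLLLhS ⇒ thhhyLLhS ⇒ thhhyhLLLhS ⇒ thhhyhhyLLhS ⇒ thhhyhhyhyLhS ⇒ thhhyhhyhyhyhS ⇒ thhhyhhyhyhyhccc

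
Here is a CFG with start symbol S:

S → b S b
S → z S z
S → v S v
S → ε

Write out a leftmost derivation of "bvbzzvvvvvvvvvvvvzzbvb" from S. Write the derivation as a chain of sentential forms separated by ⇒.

S⇒bSb⇒bvSvb⇒bvbSbvb⇒bvbzSzbvb⇒bvbzzSzzbvb⇒bvbzzvSvzzbvb⇒bvbzzvvSvvzzbvb⇒bvbzzvvvSvvvzzbvb⇒bvbzzvvvvSvvvvzzbvb⇒bvbzzvvvvvSvvvvvzzbvb⇒bvbzzvvvvvvSvvvvvvzzbvb⇒bvbzzvvvvvvvvvvvvzzbvb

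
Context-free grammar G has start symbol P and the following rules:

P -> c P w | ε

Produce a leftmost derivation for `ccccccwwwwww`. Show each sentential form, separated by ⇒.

P ⇒ cPw ⇒ ccPww ⇒ cccPwww ⇒ ccccPwwww ⇒ cccccPwwwww ⇒ ccccccPwwwwww ⇒ ccccccwwwwww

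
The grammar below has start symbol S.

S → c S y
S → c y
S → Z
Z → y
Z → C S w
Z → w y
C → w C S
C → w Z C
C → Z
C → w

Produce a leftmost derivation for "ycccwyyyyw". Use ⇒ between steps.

S ⇒ Z ⇒ CSw ⇒ ZSw ⇒ ySw ⇒ ycSyw ⇒ yccSyyw ⇒ ycccSyyyw ⇒ ycccZyyyw ⇒ ycccwyyyyw

S ⇒ Z   [S → Z]
Z ⇒ CSw   [Z → C S w]
CSw ⇒ ZSw   [C → Z]
ZSw ⇒ ySw   [Z → y]
ySw ⇒ ycSyw   [S → c S y]
ycSyw ⇒ yccSyyw   [S → c S y]
yccSyyw ⇒ ycccSyyyw   [S → c S y]
ycccSyyyw ⇒ ycccZyyyw   [S → Z]
ycccZyyyw ⇒ ycccwyyyyw   [Z → w y]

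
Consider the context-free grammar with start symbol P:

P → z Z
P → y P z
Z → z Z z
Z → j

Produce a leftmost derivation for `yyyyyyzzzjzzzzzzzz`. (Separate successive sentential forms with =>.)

P => yPz => yyPzz => yyyPzzz => yyyyPzzzz => yyyyyPzzzzz => yyyyyyPzzzzzz => yyyyyyzZzzzzzz => yyyyyyzzZzzzzzzz => yyyyyyzzzZzzzzzzzz => yyyyyyzzzjzzzzzzzz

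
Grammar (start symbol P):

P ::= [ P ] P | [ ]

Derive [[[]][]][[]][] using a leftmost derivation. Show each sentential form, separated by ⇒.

P ⇒ [P]P   [P ::= [ P ] P]
[P]P ⇒ [[P]P]P   [P ::= [ P ] P]
[[P]P]P ⇒ [[[]]P]P   [P ::= [ ]]
[[[]]P]P ⇒ [[[]][]]P   [P ::= [ ]]
[[[]][]]P ⇒ [[[]][]][P]P   [P ::= [ P ] P]
[[[]][]][P]P ⇒ [[[]][]][[]]P   [P ::= [ ]]
[[[]][]][[]]P ⇒ [[[]][]][[]][]   [P ::= [ ]]

P⇒[P]P⇒[[P]P]P⇒[[[]]P]P⇒[[[]][]]P⇒[[[]][]][P]P⇒[[[]][]][[]]P⇒[[[]][]][[]][]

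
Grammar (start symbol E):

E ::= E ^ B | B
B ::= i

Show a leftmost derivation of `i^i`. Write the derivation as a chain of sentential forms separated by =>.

E => E^B   [E ::= E ^ B]
E^B => B^B   [E ::= B]
B^B => i^B   [B ::= i]
i^B => i^i   [B ::= i]

E => E^B => B^B => i^B => i^i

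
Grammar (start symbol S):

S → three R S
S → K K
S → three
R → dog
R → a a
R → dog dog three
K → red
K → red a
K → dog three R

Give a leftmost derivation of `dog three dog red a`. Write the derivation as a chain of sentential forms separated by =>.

S => K K => dog three R K => dog three dog K => dog three dog red a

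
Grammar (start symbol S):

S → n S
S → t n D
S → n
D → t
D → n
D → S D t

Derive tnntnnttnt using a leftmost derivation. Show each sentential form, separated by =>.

S => tnD => tnSDt => tnnSDt => tnntnDDt => tnntnSDtDt => tnntnnDtDt => tnntnnttDt => tnntnnttnt

S => tnD   [S → t n D]
tnD => tnSDt   [D → S D t]
tnSDt => tnnSDt   [S → n S]
tnnSDt => tnntnDDt   [S → t n D]
tnntnDDt => tnntnSDtDt   [D → S D t]
tnntnSDtDt => tnntnnDtDt   [S → n]
tnntnnDtDt => tnntnnttDt   [D → t]
tnntnnttDt => tnntnnttnt   [D → n]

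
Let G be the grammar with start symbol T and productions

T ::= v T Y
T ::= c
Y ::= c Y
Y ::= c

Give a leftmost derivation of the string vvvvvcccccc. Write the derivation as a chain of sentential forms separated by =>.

T => vTY   [T ::= v T Y]
vTY => vvTYY   [T ::= v T Y]
vvTYY => vvvTYYY   [T ::= v T Y]
vvvTYYY => vvvvTYYYY   [T ::= v T Y]
vvvvTYYYY => vvvvvTYYYYY   [T ::= v T Y]
vvvvvTYYYYY => vvvvvcYYYYY   [T ::= c]
vvvvvcYYYYY => vvvvvccYYYY   [Y ::= c]
vvvvvccYYYY => vvvvvcccYYY   [Y ::= c]
vvvvvcccYYY => vvvvvccccYY   [Y ::= c]
vvvvvccccYY => vvvvvcccccY   [Y ::= c]
vvvvvcccccY => vvvvvcccccc   [Y ::= c]

T => vTY => vvTYY => vvvTYYY => vvvvTYYYY => vvvvvTYYYYY => vvvvvcYYYYY => vvvvvccYYYY => vvvvvcccYYY => vvvvvccccYY => vvvvvcccccY => vvvvvcccccc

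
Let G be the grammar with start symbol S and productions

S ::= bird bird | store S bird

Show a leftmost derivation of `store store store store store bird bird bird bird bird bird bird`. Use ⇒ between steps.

S ⇒ store S bird ⇒ store store S bird bird ⇒ store store store S bird bird bird ⇒ store store store store S bird bird bird bird ⇒ store store store store store S bird bird bird bird bird ⇒ store store store store store bird bird bird bird bird bird bird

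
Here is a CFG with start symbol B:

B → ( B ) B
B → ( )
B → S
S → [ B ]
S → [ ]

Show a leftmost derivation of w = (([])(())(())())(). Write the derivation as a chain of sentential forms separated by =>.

B=>(B)B=>((B)B)B=>((S)B)B=>(([])B)B=>(([])(B)B)B=>(([])(())B)B=>(([])(())(B)B)B=>(([])(())(())B)B=>(([])(())(())())B=>(([])(())(())())()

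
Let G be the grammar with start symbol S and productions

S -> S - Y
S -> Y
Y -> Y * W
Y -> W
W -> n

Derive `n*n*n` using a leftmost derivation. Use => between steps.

S => Y   [S -> Y]
Y => Y*W   [Y -> Y * W]
Y*W => Y*W*W   [Y -> Y * W]
Y*W*W => W*W*W   [Y -> W]
W*W*W => n*W*W   [W -> n]
n*W*W => n*n*W   [W -> n]
n*n*W => n*n*n   [W -> n]

S=>Y=>Y*W=>Y*W*W=>W*W*W=>n*W*W=>n*n*W=>n*n*n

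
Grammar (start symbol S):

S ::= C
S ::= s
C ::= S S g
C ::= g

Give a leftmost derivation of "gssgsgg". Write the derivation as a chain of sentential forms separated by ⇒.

S ⇒ C ⇒ SSg ⇒ CSg ⇒ gSg ⇒ gCg ⇒ gSSgg ⇒ gCSgg ⇒ gSSgSgg ⇒ gsSgSgg ⇒ gssgSgg ⇒ gssgsgg

S ⇒ C   [S ::= C]
C ⇒ SSg   [C ::= S S g]
SSg ⇒ CSg   [S ::= C]
CSg ⇒ gSg   [C ::= g]
gSg ⇒ gCg   [S ::= C]
gCg ⇒ gSSgg   [C ::= S S g]
gSSgg ⇒ gCSgg   [S ::= C]
gCSgg ⇒ gSSgSgg   [C ::= S S g]
gSSgSgg ⇒ gsSgSgg   [S ::= s]
gsSgSgg ⇒ gssgSgg   [S ::= s]
gssgSgg ⇒ gssgsgg   [S ::= s]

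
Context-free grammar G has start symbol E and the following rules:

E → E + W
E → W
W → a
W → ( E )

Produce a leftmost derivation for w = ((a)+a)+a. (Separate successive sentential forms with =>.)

E => E+W   [E → E + W]
E+W => W+W   [E → W]
W+W => (E)+W   [W → ( E )]
(E)+W => (E+W)+W   [E → E + W]
(E+W)+W => (W+W)+W   [E → W]
(W+W)+W => ((E)+W)+W   [W → ( E )]
((E)+W)+W => ((W)+W)+W   [E → W]
((W)+W)+W => ((a)+W)+W   [W → a]
((a)+W)+W => ((a)+a)+W   [W → a]
((a)+a)+W => ((a)+a)+a   [W → a]

E=>E+W=>W+W=>(E)+W=>(E+W)+W=>(W+W)+W=>((E)+W)+W=>((W)+W)+W=>((a)+W)+W=>((a)+a)+W=>((a)+a)+a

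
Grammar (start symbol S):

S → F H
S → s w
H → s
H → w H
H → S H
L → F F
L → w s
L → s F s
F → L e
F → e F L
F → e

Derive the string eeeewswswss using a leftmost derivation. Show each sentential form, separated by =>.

S => FH => eFLH => eeFLLH => eeeFLLLH => eeeeLLLH => eeeewsLLH => eeeewswsLH => eeeewswswsH => eeeewswswss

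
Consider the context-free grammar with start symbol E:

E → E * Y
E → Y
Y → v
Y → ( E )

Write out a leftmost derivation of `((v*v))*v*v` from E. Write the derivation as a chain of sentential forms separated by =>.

E => E*Y => E*Y*Y => Y*Y*Y => (E)*Y*Y => (Y)*Y*Y => ((E))*Y*Y => ((E*Y))*Y*Y => ((Y*Y))*Y*Y => ((v*Y))*Y*Y => ((v*v))*Y*Y => ((v*v))*v*Y => ((v*v))*v*v

E => E*Y   [E → E * Y]
E*Y => E*Y*Y   [E → E * Y]
E*Y*Y => Y*Y*Y   [E → Y]
Y*Y*Y => (E)*Y*Y   [Y → ( E )]
(E)*Y*Y => (Y)*Y*Y   [E → Y]
(Y)*Y*Y => ((E))*Y*Y   [Y → ( E )]
((E))*Y*Y => ((E*Y))*Y*Y   [E → E * Y]
((E*Y))*Y*Y => ((Y*Y))*Y*Y   [E → Y]
((Y*Y))*Y*Y => ((v*Y))*Y*Y   [Y → v]
((v*Y))*Y*Y => ((v*v))*Y*Y   [Y → v]
((v*v))*Y*Y => ((v*v))*v*Y   [Y → v]
((v*v))*v*Y => ((v*v))*v*v   [Y → v]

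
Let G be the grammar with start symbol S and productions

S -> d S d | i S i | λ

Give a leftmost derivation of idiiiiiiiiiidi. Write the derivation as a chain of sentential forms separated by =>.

S => iSi => idSdi => idiSidi => idiiSiidi => idiiiSiiidi => idiiiiSiiiidi => idiiiiiSiiiiidi => idiiiiiiiiiidi

S => iSi   [S -> i S i]
iSi => idSdi   [S -> d S d]
idSdi => idiSidi   [S -> i S i]
idiSidi => idiiSiidi   [S -> i S i]
idiiSiidi => idiiiSiiidi   [S -> i S i]
idiiiSiiidi => idiiiiSiiiidi   [S -> i S i]
idiiiiSiiiidi => idiiiiiSiiiiidi   [S -> i S i]
idiiiiiSiiiiidi => idiiiiiiiiiidi   [S -> λ]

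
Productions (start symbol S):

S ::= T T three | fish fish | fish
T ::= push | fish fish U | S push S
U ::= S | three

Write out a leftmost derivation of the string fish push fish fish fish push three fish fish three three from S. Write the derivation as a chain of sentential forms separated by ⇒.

S ⇒ T T three ⇒ S push S T three ⇒ fish push S T three ⇒ fish push T T three T three ⇒ fish push fish fish U T three T three ⇒ fish push fish fish S T three T three ⇒ fish push fish fish fish T three T three ⇒ fish push fish fish fish push three T three ⇒ fish push fish fish fish push three fish fish U three ⇒ fish push fish fish fish push three fish fish three three

S ⇒ T T three   [S ::= T T three]
T T three ⇒ S push S T three   [T ::= S push S]
S push S T three ⇒ fish push S T three   [S ::= fish]
fish push S T three ⇒ fish push T T three T three   [S ::= T T three]
fish push T T three T three ⇒ fish push fish fish U T three T three   [T ::= fish fish U]
fish push fish fish U T three T three ⇒ fish push fish fish S T three T three   [U ::= S]
fish push fish fish S T three T three ⇒ fish push fish fish fish T three T three   [S ::= fish]
fish push fish fish fish T three T three ⇒ fish push fish fish fish push three T three   [T ::= push]
fish push fish fish fish push three T three ⇒ fish push fish fish fish push three fish fish U three   [T ::= fish fish U]
fish push fish fish fish push three fish fish U three ⇒ fish push fish fish fish push three fish fish three three   [U ::= three]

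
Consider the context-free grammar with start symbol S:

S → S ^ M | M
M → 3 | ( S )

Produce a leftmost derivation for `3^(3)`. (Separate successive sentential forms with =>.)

S => S^M   [S → S ^ M]
S^M => M^M   [S → M]
M^M => 3^M   [M → 3]
3^M => 3^(S)   [M → ( S )]
3^(S) => 3^(M)   [S → M]
3^(M) => 3^(3)   [M → 3]

S=>S^M=>M^M=>3^M=>3^(S)=>3^(M)=>3^(3)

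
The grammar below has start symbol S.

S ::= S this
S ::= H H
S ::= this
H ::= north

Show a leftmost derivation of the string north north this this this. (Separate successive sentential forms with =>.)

S => S this => S this this => S this this this => H H this this this => north H this this this => north north this this this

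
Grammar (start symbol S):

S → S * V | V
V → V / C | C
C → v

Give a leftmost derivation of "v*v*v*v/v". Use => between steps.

S=>S*V=>S*V*V=>S*V*V*V=>V*V*V*V=>C*V*V*V=>v*V*V*V=>v*C*V*V=>v*v*V*V=>v*v*C*V=>v*v*v*V=>v*v*v*V/C=>v*v*v*C/C=>v*v*v*v/C=>v*v*v*v/v

S => S*V   [S → S * V]
S*V => S*V*V   [S → S * V]
S*V*V => S*V*V*V   [S → S * V]
S*V*V*V => V*V*V*V   [S → V]
V*V*V*V => C*V*V*V   [V → C]
C*V*V*V => v*V*V*V   [C → v]
v*V*V*V => v*C*V*V   [V → C]
v*C*V*V => v*v*V*V   [C → v]
v*v*V*V => v*v*C*V   [V → C]
v*v*C*V => v*v*v*V   [C → v]
v*v*v*V => v*v*v*V/C   [V → V / C]
v*v*v*V/C => v*v*v*C/C   [V → C]
v*v*v*C/C => v*v*v*v/C   [C → v]
v*v*v*v/C => v*v*v*v/v   [C → v]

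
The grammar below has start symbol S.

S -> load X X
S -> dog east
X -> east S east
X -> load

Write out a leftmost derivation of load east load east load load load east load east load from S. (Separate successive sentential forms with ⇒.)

S ⇒ load X X ⇒ load east S east X ⇒ load east load X X east X ⇒ load east load east S east X east X ⇒ load east load east load X X east X east X ⇒ load east load east load load X east X east X ⇒ load east load east load load load east X east X ⇒ load east load east load load load east load east X ⇒ load east load east load load load east load east load

S ⇒ load X X   [S -> load X X]
load X X ⇒ load east S east X   [X -> east S east]
load east S east X ⇒ load east load X X east X   [S -> load X X]
load east load X X east X ⇒ load east load east S east X east X   [X -> east S east]
load east load east S east X east X ⇒ load east load east load X X east X east X   [S -> load X X]
load east load east load X X east X east X ⇒ load east load east load load X east X east X   [X -> load]
load east load east load load X east X east X ⇒ load east load east load load load east X east X   [X -> load]
load east load east load load load east X east X ⇒ load east load east load load load east load east X   [X -> load]
load east load east load load load east load east X ⇒ load east load east load load load east load east load   [X -> load]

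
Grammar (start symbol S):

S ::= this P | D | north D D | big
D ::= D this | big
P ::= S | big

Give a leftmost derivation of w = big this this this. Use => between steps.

S => D => D this => D this this => D this this this => big this this this

S => D   [S ::= D]
D => D this   [D ::= D this]
D this => D this this   [D ::= D this]
D this this => D this this this   [D ::= D this]
D this this this => big this this this   [D ::= big]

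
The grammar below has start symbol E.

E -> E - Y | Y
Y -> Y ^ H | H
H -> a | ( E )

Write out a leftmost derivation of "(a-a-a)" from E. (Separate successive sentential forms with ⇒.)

E ⇒ Y   [E -> Y]
Y ⇒ H   [Y -> H]
H ⇒ (E)   [H -> ( E )]
(E) ⇒ (E-Y)   [E -> E - Y]
(E-Y) ⇒ (E-Y-Y)   [E -> E - Y]
(E-Y-Y) ⇒ (Y-Y-Y)   [E -> Y]
(Y-Y-Y) ⇒ (H-Y-Y)   [Y -> H]
(H-Y-Y) ⇒ (a-Y-Y)   [H -> a]
(a-Y-Y) ⇒ (a-H-Y)   [Y -> H]
(a-H-Y) ⇒ (a-a-Y)   [H -> a]
(a-a-Y) ⇒ (a-a-H)   [Y -> H]
(a-a-H) ⇒ (a-a-a)   [H -> a]

E ⇒ Y ⇒ H ⇒ (E) ⇒ (E-Y) ⇒ (E-Y-Y) ⇒ (Y-Y-Y) ⇒ (H-Y-Y) ⇒ (a-Y-Y) ⇒ (a-H-Y) ⇒ (a-a-Y) ⇒ (a-a-H) ⇒ (a-a-a)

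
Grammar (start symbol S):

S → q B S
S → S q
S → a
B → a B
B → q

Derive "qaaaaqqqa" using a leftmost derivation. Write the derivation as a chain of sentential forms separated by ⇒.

S ⇒ qBS ⇒ qaBS ⇒ qaaBS ⇒ qaaaBS ⇒ qaaaaBS ⇒ qaaaaqS ⇒ qaaaaqqBS ⇒ qaaaaqqqS ⇒ qaaaaqqqa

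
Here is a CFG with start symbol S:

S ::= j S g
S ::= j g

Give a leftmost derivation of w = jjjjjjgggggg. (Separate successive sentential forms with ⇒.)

S ⇒ jSg   [S ::= j S g]
jSg ⇒ jjSgg   [S ::= j S g]
jjSgg ⇒ jjjSggg   [S ::= j S g]
jjjSggg ⇒ jjjjSgggg   [S ::= j S g]
jjjjSgggg ⇒ jjjjjSggggg   [S ::= j S g]
jjjjjSggggg ⇒ jjjjjjgggggg   [S ::= j g]

S ⇒ jSg ⇒ jjSgg ⇒ jjjSggg ⇒ jjjjSgggg ⇒ jjjjjSggggg ⇒ jjjjjjgggggg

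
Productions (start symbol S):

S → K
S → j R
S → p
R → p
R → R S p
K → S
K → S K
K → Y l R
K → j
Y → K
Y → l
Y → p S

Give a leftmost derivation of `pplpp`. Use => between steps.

S => K => SK => KK => YlRK => pSlRK => pplRK => pplpK => pplpS => pplpp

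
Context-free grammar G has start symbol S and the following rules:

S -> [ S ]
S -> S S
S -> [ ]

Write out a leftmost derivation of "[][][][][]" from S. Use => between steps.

S => SS => SSS => SSSS => SSSSS => []SSSS => [][]SSS => [][][]SS => [][][][]S => [][][][][]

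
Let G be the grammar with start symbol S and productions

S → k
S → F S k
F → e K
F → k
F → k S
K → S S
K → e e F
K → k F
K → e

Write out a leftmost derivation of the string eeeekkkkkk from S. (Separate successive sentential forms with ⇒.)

S ⇒ FSk ⇒ eKSk ⇒ eSSSk ⇒ eFSkSSk ⇒ eeKSkSSk ⇒ eeeeFSkSSk ⇒ eeeekSkSSk ⇒ eeeekkkSSk ⇒ eeeekkkkSk ⇒ eeeekkkkkk

S ⇒ FSk   [S → F S k]
FSk ⇒ eKSk   [F → e K]
eKSk ⇒ eSSSk   [K → S S]
eSSSk ⇒ eFSkSSk   [S → F S k]
eFSkSSk ⇒ eeKSkSSk   [F → e K]
eeKSkSSk ⇒ eeeeFSkSSk   [K → e e F]
eeeeFSkSSk ⇒ eeeekSkSSk   [F → k]
eeeekSkSSk ⇒ eeeekkkSSk   [S → k]
eeeekkkSSk ⇒ eeeekkkkSk   [S → k]
eeeekkkkSk ⇒ eeeekkkkkk   [S → k]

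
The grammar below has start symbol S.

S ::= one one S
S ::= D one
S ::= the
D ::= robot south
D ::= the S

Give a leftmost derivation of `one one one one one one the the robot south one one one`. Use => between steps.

S => one one S => one one one one S => one one one one one one S => one one one one one one D one => one one one one one one the S one => one one one one one one the D one one => one one one one one one the the S one one => one one one one one one the the D one one one => one one one one one one the the robot south one one one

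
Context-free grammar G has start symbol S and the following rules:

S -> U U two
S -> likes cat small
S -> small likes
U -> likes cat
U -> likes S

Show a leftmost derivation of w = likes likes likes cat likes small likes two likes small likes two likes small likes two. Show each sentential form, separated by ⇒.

S ⇒ U U two   [S -> U U two]
U U two ⇒ likes S U two   [U -> likes S]
likes S U two ⇒ likes U U two U two   [S -> U U two]
likes U U two U two ⇒ likes likes S U two U two   [U -> likes S]
likes likes S U two U two ⇒ likes likes U U two U two U two   [S -> U U two]
likes likes U U two U two U two ⇒ likes likes likes cat U two U two U two   [U -> likes cat]
likes likes likes cat U two U two U two ⇒ likes likes likes cat likes S two U two U two   [U -> likes S]
likes likes likes cat likes S two U two U two ⇒ likes likes likes cat likes small likes two U two U two   [S -> small likes]
likes likes likes cat likes small likes two U two U two ⇒ likes likes likes cat likes small likes two likes S two U two   [U -> likes S]
likes likes likes cat likes small likes two likes S two U two ⇒ likes likes likes cat likes small likes two likes small likes two U two   [S -> small likes]
likes likes likes cat likes small likes two likes small likes two U two ⇒ likes likes likes cat likes small likes two likes small likes two likes S two   [U -> likes S]
likes likes likes cat likes small likes two likes small likes two likes S two ⇒ likes likes likes cat likes small likes two likes small likes two likes small likes two   [S -> small likes]

S ⇒ U U two ⇒ likes S U two ⇒ likes U U two U two ⇒ likes likes S U two U two ⇒ likes likes U U two U two U two ⇒ likes likes likes cat U two U two U two ⇒ likes likes likes cat likes S two U two U two ⇒ likes likes likes cat likes small likes two U two U two ⇒ likes likes likes cat likes small likes two likes S two U two ⇒ likes likes likes cat likes small likes two likes small likes two U two ⇒ likes likes likes cat likes small likes two likes small likes two likes S two ⇒ likes likes likes cat likes small likes two likes small likes two likes small likes two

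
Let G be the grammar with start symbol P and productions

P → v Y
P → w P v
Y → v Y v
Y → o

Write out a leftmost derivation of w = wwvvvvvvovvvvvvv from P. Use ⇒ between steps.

P⇒wPv⇒wwPvv⇒wwvYvv⇒wwvvYvvv⇒wwvvvYvvvv⇒wwvvvvYvvvvv⇒wwvvvvvYvvvvvv⇒wwvvvvvvYvvvvvvv⇒wwvvvvvvovvvvvvv

P ⇒ wPv   [P → w P v]
wPv ⇒ wwPvv   [P → w P v]
wwPvv ⇒ wwvYvv   [P → v Y]
wwvYvv ⇒ wwvvYvvv   [Y → v Y v]
wwvvYvvv ⇒ wwvvvYvvvv   [Y → v Y v]
wwvvvYvvvv ⇒ wwvvvvYvvvvv   [Y → v Y v]
wwvvvvYvvvvv ⇒ wwvvvvvYvvvvvv   [Y → v Y v]
wwvvvvvYvvvvvv ⇒ wwvvvvvvYvvvvvvv   [Y → v Y v]
wwvvvvvvYvvvvvvv ⇒ wwvvvvvvovvvvvvv   [Y → o]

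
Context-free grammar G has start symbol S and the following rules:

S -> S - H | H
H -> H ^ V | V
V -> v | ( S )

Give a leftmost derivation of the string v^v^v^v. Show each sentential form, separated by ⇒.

S⇒H⇒H^V⇒H^V^V⇒H^V^V^V⇒V^V^V^V⇒v^V^V^V⇒v^v^V^V⇒v^v^v^V⇒v^v^v^v

S ⇒ H   [S -> H]
H ⇒ H^V   [H -> H ^ V]
H^V ⇒ H^V^V   [H -> H ^ V]
H^V^V ⇒ H^V^V^V   [H -> H ^ V]
H^V^V^V ⇒ V^V^V^V   [H -> V]
V^V^V^V ⇒ v^V^V^V   [V -> v]
v^V^V^V ⇒ v^v^V^V   [V -> v]
v^v^V^V ⇒ v^v^v^V   [V -> v]
v^v^v^V ⇒ v^v^v^v   [V -> v]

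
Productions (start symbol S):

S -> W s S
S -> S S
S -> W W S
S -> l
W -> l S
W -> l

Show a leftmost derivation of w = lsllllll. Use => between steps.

S => WsS => lsS => lsWWS => lslSWS => lslWWSWS => lsllWSWS => lslllSWS => lsllllWS => lslllllS => lsllllll

S => WsS   [S -> W s S]
WsS => lsS   [W -> l]
lsS => lsWWS   [S -> W W S]
lsWWS => lslSWS   [W -> l S]
lslSWS => lslWWSWS   [S -> W W S]
lslWWSWS => lsllWSWS   [W -> l]
lsllWSWS => lslllSWS   [W -> l]
lslllSWS => lsllllWS   [S -> l]
lsllllWS => lslllllS   [W -> l]
lslllllS => lsllllll   [S -> l]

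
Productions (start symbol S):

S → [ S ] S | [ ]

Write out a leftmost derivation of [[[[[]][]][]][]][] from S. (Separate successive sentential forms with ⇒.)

S ⇒ [S]S ⇒ [[S]S]S ⇒ [[[S]S]S]S ⇒ [[[[S]S]S]S]S ⇒ [[[[[]]S]S]S]S ⇒ [[[[[]][]]S]S]S ⇒ [[[[[]][]][]]S]S ⇒ [[[[[]][]][]][]]S ⇒ [[[[[]][]][]][]][]

S ⇒ [S]S   [S → [ S ] S]
[S]S ⇒ [[S]S]S   [S → [ S ] S]
[[S]S]S ⇒ [[[S]S]S]S   [S → [ S ] S]
[[[S]S]S]S ⇒ [[[[S]S]S]S]S   [S → [ S ] S]
[[[[S]S]S]S]S ⇒ [[[[[]]S]S]S]S   [S → [ ]]
[[[[[]]S]S]S]S ⇒ [[[[[]][]]S]S]S   [S → [ ]]
[[[[[]][]]S]S]S ⇒ [[[[[]][]][]]S]S   [S → [ ]]
[[[[[]][]][]]S]S ⇒ [[[[[]][]][]][]]S   [S → [ ]]
[[[[[]][]][]][]]S ⇒ [[[[[]][]][]][]][]   [S → [ ]]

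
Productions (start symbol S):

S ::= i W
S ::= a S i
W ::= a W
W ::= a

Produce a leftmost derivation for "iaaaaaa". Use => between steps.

S => iW   [S ::= i W]
iW => iaW   [W ::= a W]
iaW => iaaW   [W ::= a W]
iaaW => iaaaW   [W ::= a W]
iaaaW => iaaaaW   [W ::= a W]
iaaaaW => iaaaaaW   [W ::= a W]
iaaaaaW => iaaaaaa   [W ::= a]

S => iW => iaW => iaaW => iaaaW => iaaaaW => iaaaaaW => iaaaaaa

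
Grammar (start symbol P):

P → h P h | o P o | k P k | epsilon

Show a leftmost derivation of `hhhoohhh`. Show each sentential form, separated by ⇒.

P⇒hPh⇒hhPhh⇒hhhPhhh⇒hhhoPohhh⇒hhhoohhh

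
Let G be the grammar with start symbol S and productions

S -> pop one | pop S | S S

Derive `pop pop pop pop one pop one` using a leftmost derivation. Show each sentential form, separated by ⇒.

S ⇒ S S   [S -> S S]
S S ⇒ pop S S   [S -> pop S]
pop S S ⇒ pop pop S S   [S -> pop S]
pop pop S S ⇒ pop pop pop S S   [S -> pop S]
pop pop pop S S ⇒ pop pop pop pop one S   [S -> pop one]
pop pop pop pop one S ⇒ pop pop pop pop one pop one   [S -> pop one]

S ⇒ S S ⇒ pop S S ⇒ pop pop S S ⇒ pop pop pop S S ⇒ pop pop pop pop one S ⇒ pop pop pop pop one pop one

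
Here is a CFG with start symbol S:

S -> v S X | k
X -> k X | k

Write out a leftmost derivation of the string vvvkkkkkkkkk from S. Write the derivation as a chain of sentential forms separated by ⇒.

S ⇒ vSX   [S -> v S X]
vSX ⇒ vvSXX   [S -> v S X]
vvSXX ⇒ vvvSXXX   [S -> v S X]
vvvSXXX ⇒ vvvkXXX   [S -> k]
vvvkXXX ⇒ vvvkkXXX   [X -> k X]
vvvkkXXX ⇒ vvvkkkXXX   [X -> k X]
vvvkkkXXX ⇒ vvvkkkkXXX   [X -> k X]
vvvkkkkXXX ⇒ vvvkkkkkXXX   [X -> k X]
vvvkkkkkXXX ⇒ vvvkkkkkkXX   [X -> k]
vvvkkkkkkXX ⇒ vvvkkkkkkkX   [X -> k]
vvvkkkkkkkX ⇒ vvvkkkkkkkkX   [X -> k X]
vvvkkkkkkkkX ⇒ vvvkkkkkkkkk   [X -> k]

S⇒vSX⇒vvSXX⇒vvvSXXX⇒vvvkXXX⇒vvvkkXXX⇒vvvkkkXXX⇒vvvkkkkXXX⇒vvvkkkkkXXX⇒vvvkkkkkkXX⇒vvvkkkkkkkX⇒vvvkkkkkkkkX⇒vvvkkkkkkkkk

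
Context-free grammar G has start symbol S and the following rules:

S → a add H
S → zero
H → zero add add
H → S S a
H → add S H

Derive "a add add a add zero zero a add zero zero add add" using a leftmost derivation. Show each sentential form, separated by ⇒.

S ⇒ a add H ⇒ a add add S H ⇒ a add add a add H H ⇒ a add add a add S S a H ⇒ a add add a add zero S a H ⇒ a add add a add zero zero a H ⇒ a add add a add zero zero a add S H ⇒ a add add a add zero zero a add zero H ⇒ a add add a add zero zero a add zero zero add add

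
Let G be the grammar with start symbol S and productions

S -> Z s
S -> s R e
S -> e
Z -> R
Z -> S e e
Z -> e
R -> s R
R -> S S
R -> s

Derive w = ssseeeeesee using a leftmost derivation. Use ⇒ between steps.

S ⇒ sRe ⇒ ssRe ⇒ ssSSe ⇒ ssZsSe ⇒ ssSeesSe ⇒ sssReeesSe ⇒ sssSSeeesSe ⇒ ssseSeeesSe ⇒ ssseeeeesSe ⇒ ssseeeeesee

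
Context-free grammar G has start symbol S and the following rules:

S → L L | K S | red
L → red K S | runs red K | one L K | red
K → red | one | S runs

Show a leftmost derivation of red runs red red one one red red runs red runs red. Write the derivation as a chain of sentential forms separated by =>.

S => K S => S runs S => K S runs S => red S runs S => red L L runs S => red runs red K L runs S => red runs red red L runs S => red runs red red one L K runs S => red runs red red one one L K K runs S => red runs red red one one red K K runs S => red runs red red one one red S runs K runs S => red runs red red one one red red runs K runs S => red runs red red one one red red runs red runs S => red runs red red one one red red runs red runs red

S => K S   [S → K S]
K S => S runs S   [K → S runs]
S runs S => K S runs S   [S → K S]
K S runs S => red S runs S   [K → red]
red S runs S => red L L runs S   [S → L L]
red L L runs S => red runs red K L runs S   [L → runs red K]
red runs red K L runs S => red runs red red L runs S   [K → red]
red runs red red L runs S => red runs red red one L K runs S   [L → one L K]
red runs red red one L K runs S => red runs red red one one L K K runs S   [L → one L K]
red runs red red one one L K K runs S => red runs red red one one red K K runs S   [L → red]
red runs red red one one red K K runs S => red runs red red one one red S runs K runs S   [K → S runs]
red runs red red one one red S runs K runs S => red runs red red one one red red runs K runs S   [S → red]
red runs red red one one red red runs K runs S => red runs red red one one red red runs red runs S   [K → red]
red runs red red one one red red runs red runs S => red runs red red one one red red runs red runs red   [S → red]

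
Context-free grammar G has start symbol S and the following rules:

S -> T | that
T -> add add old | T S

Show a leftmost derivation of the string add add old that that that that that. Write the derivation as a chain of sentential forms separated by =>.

S => T => T S => T S S => T S S S => T S S S S => T S S S S S => add add old S S S S S => add add old that S S S S => add add old that that S S S => add add old that that that S S => add add old that that that that S => add add old that that that that that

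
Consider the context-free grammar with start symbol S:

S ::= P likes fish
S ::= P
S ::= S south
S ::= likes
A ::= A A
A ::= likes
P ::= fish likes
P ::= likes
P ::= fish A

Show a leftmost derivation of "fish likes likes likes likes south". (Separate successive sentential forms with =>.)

S => S south   [S ::= S south]
S south => P south   [S ::= P]
P south => fish A south   [P ::= fish A]
fish A south => fish A A south   [A ::= A A]
fish A A south => fish A A A south   [A ::= A A]
fish A A A south => fish A A A A south   [A ::= A A]
fish A A A A south => fish likes A A A south   [A ::= likes]
fish likes A A A south => fish likes likes A A south   [A ::= likes]
fish likes likes A A south => fish likes likes likes A south   [A ::= likes]
fish likes likes likes A south => fish likes likes likes likes south   [A ::= likes]

S => S south => P south => fish A south => fish A A south => fish A A A south => fish A A A A south => fish likes A A A south => fish likes likes A A south => fish likes likes likes A south => fish likes likes likes likes south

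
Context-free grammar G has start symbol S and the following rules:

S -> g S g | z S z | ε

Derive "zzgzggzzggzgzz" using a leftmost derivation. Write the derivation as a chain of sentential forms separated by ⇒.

S ⇒ zSz ⇒ zzSzz ⇒ zzgSgzz ⇒ zzgzSzgzz ⇒ zzgzgSgzgzz ⇒ zzgzggSggzgzz ⇒ zzgzggzSzggzgzz ⇒ zzgzggzzggzgzz

S ⇒ zSz   [S -> z S z]
zSz ⇒ zzSzz   [S -> z S z]
zzSzz ⇒ zzgSgzz   [S -> g S g]
zzgSgzz ⇒ zzgzSzgzz   [S -> z S z]
zzgzSzgzz ⇒ zzgzgSgzgzz   [S -> g S g]
zzgzgSgzgzz ⇒ zzgzggSggzgzz   [S -> g S g]
zzgzggSggzgzz ⇒ zzgzggzSzggzgzz   [S -> z S z]
zzgzggzSzggzgzz ⇒ zzgzggzzggzgzz   [S -> ε]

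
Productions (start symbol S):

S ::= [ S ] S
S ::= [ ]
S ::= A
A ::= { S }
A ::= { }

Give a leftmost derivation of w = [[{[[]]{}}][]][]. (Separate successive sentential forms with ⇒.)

S ⇒ [S]S   [S ::= [ S ] S]
[S]S ⇒ [[S]S]S   [S ::= [ S ] S]
[[S]S]S ⇒ [[A]S]S   [S ::= A]
[[A]S]S ⇒ [[{S}]S]S   [A ::= { S }]
[[{S}]S]S ⇒ [[{[S]S}]S]S   [S ::= [ S ] S]
[[{[S]S}]S]S ⇒ [[{[[]]S}]S]S   [S ::= [ ]]
[[{[[]]S}]S]S ⇒ [[{[[]]A}]S]S   [S ::= A]
[[{[[]]A}]S]S ⇒ [[{[[]]{}}]S]S   [A ::= { }]
[[{[[]]{}}]S]S ⇒ [[{[[]]{}}][]]S   [S ::= [ ]]
[[{[[]]{}}][]]S ⇒ [[{[[]]{}}][]][]   [S ::= [ ]]

S ⇒ [S]S ⇒ [[S]S]S ⇒ [[A]S]S ⇒ [[{S}]S]S ⇒ [[{[S]S}]S]S ⇒ [[{[[]]S}]S]S ⇒ [[{[[]]A}]S]S ⇒ [[{[[]]{}}]S]S ⇒ [[{[[]]{}}][]]S ⇒ [[{[[]]{}}][]][]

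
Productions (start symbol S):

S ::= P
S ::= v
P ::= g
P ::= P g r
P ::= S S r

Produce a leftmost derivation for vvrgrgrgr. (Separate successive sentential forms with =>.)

S => P   [S ::= P]
P => Pgr   [P ::= P g r]
Pgr => Pgrgr   [P ::= P g r]
Pgrgr => Pgrgrgr   [P ::= P g r]
Pgrgrgr => SSrgrgrgr   [P ::= S S r]
SSrgrgrgr => vSrgrgrgr   [S ::= v]
vSrgrgrgr => vvrgrgrgr   [S ::= v]

S=>P=>Pgr=>Pgrgr=>Pgrgrgr=>SSrgrgrgr=>vSrgrgrgr=>vvrgrgrgr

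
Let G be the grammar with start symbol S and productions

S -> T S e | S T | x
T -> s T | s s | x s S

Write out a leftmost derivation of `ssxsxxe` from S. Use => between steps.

S => TSe   [S -> T S e]
TSe => sTSe   [T -> s T]
sTSe => ssTSe   [T -> s T]
ssTSe => ssxsSSe   [T -> x s S]
ssxsSSe => ssxsxSe   [S -> x]
ssxsxSe => ssxsxxe   [S -> x]

S => TSe => sTSe => ssTSe => ssxsSSe => ssxsxSe => ssxsxxe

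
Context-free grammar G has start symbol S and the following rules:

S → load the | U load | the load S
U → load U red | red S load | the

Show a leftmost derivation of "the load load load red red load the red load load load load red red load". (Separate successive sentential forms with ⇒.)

S ⇒ the load S ⇒ the load U load ⇒ the load load U red load ⇒ the load load load U red red load ⇒ the load load load red S load red red load ⇒ the load load load red U load load red red load ⇒ the load load load red red S load load load red red load ⇒ the load load load red red U load load load load red red load ⇒ the load load load red red load U red load load load load red red load ⇒ the load load load red red load the red load load load load red red load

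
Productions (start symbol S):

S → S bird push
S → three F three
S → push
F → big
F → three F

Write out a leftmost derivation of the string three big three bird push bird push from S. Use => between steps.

S => S bird push => S bird push bird push => three F three bird push bird push => three big three bird push bird push

S => S bird push   [S → S bird push]
S bird push => S bird push bird push   [S → S bird push]
S bird push bird push => three F three bird push bird push   [S → three F three]
three F three bird push bird push => three big three bird push bird push   [F → big]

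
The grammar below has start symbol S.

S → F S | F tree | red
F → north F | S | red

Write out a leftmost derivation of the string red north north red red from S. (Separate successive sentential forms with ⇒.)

S ⇒ F S ⇒ red S ⇒ red F S ⇒ red north F S ⇒ red north north F S ⇒ red north north S S ⇒ red north north red S ⇒ red north north red red

S ⇒ F S   [S → F S]
F S ⇒ red S   [F → red]
red S ⇒ red F S   [S → F S]
red F S ⇒ red north F S   [F → north F]
red north F S ⇒ red north north F S   [F → north F]
red north north F S ⇒ red north north S S   [F → S]
red north north S S ⇒ red north north red S   [S → red]
red north north red S ⇒ red north north red red   [S → red]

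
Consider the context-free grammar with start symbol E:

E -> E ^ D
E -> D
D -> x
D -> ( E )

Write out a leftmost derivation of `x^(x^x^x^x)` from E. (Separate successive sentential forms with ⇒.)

E ⇒ E^D   [E -> E ^ D]
E^D ⇒ D^D   [E -> D]
D^D ⇒ x^D   [D -> x]
x^D ⇒ x^(E)   [D -> ( E )]
x^(E) ⇒ x^(E^D)   [E -> E ^ D]
x^(E^D) ⇒ x^(E^D^D)   [E -> E ^ D]
x^(E^D^D) ⇒ x^(E^D^D^D)   [E -> E ^ D]
x^(E^D^D^D) ⇒ x^(D^D^D^D)   [E -> D]
x^(D^D^D^D) ⇒ x^(x^D^D^D)   [D -> x]
x^(x^D^D^D) ⇒ x^(x^x^D^D)   [D -> x]
x^(x^x^D^D) ⇒ x^(x^x^x^D)   [D -> x]
x^(x^x^x^D) ⇒ x^(x^x^x^x)   [D -> x]

E ⇒ E^D ⇒ D^D ⇒ x^D ⇒ x^(E) ⇒ x^(E^D) ⇒ x^(E^D^D) ⇒ x^(E^D^D^D) ⇒ x^(D^D^D^D) ⇒ x^(x^D^D^D) ⇒ x^(x^x^D^D) ⇒ x^(x^x^x^D) ⇒ x^(x^x^x^x)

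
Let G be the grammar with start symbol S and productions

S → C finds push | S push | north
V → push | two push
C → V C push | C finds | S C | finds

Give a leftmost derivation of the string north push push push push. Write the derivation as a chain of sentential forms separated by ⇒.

S ⇒ S push ⇒ S push push ⇒ S push push push ⇒ S push push push push ⇒ north push push push push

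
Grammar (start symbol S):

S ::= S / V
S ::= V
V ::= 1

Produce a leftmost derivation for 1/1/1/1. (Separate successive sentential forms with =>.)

S => S/V   [S ::= S / V]
S/V => S/V/V   [S ::= S / V]
S/V/V => S/V/V/V   [S ::= S / V]
S/V/V/V => V/V/V/V   [S ::= V]
V/V/V/V => 1/V/V/V   [V ::= 1]
1/V/V/V => 1/1/V/V   [V ::= 1]
1/1/V/V => 1/1/1/V   [V ::= 1]
1/1/1/V => 1/1/1/1   [V ::= 1]

S => S/V => S/V/V => S/V/V/V => V/V/V/V => 1/V/V/V => 1/1/V/V => 1/1/1/V => 1/1/1/1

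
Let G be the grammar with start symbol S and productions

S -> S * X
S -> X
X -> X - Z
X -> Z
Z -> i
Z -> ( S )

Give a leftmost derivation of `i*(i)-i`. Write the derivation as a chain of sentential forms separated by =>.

S => S*X => X*X => Z*X => i*X => i*X-Z => i*Z-Z => i*(S)-Z => i*(X)-Z => i*(Z)-Z => i*(i)-Z => i*(i)-i

S => S*X   [S -> S * X]
S*X => X*X   [S -> X]
X*X => Z*X   [X -> Z]
Z*X => i*X   [Z -> i]
i*X => i*X-Z   [X -> X - Z]
i*X-Z => i*Z-Z   [X -> Z]
i*Z-Z => i*(S)-Z   [Z -> ( S )]
i*(S)-Z => i*(X)-Z   [S -> X]
i*(X)-Z => i*(Z)-Z   [X -> Z]
i*(Z)-Z => i*(i)-Z   [Z -> i]
i*(i)-Z => i*(i)-i   [Z -> i]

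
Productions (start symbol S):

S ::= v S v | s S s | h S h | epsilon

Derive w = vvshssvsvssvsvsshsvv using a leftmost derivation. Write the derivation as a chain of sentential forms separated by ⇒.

S ⇒ vSv ⇒ vvSvv ⇒ vvsSsvv ⇒ vvshShsvv ⇒ vvshsSshsvv ⇒ vvshssSsshsvv ⇒ vvshssvSvsshsvv ⇒ vvshssvsSsvsshsvv ⇒ vvshssvsvSvsvsshsvv ⇒ vvshssvsvsSsvsvsshsvv ⇒ vvshssvsvssvsvsshsvv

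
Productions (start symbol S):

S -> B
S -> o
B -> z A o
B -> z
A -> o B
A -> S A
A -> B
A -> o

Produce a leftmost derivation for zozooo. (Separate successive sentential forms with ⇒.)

S ⇒ B   [S -> B]
B ⇒ zAo   [B -> z A o]
zAo ⇒ zSAo   [A -> S A]
zSAo ⇒ zoAo   [S -> o]
zoAo ⇒ zoSAo   [A -> S A]
zoSAo ⇒ zoBAo   [S -> B]
zoBAo ⇒ zozAo   [B -> z]
zozAo ⇒ zozSAo   [A -> S A]
zozSAo ⇒ zozoAo   [S -> o]
zozoAo ⇒ zozooo   [A -> o]

S ⇒ B ⇒ zAo ⇒ zSAo ⇒ zoAo ⇒ zoSAo ⇒ zoBAo ⇒ zozAo ⇒ zozSAo ⇒ zozoAo ⇒ zozooo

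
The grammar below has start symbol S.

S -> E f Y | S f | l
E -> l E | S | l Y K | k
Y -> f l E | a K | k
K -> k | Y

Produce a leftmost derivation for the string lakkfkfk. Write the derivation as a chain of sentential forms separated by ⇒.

S ⇒ EfY ⇒ SfY ⇒ EfYfY ⇒ lYKfYfY ⇒ laKKfYfY ⇒ lakKfYfY ⇒ lakkfYfY ⇒ lakkfkfY ⇒ lakkfkfk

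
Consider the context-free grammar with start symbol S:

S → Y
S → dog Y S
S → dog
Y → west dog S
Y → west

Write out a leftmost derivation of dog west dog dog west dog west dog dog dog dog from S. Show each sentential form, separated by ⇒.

S ⇒ dog Y S ⇒ dog west dog S S ⇒ dog west dog dog Y S S ⇒ dog west dog dog west S S ⇒ dog west dog dog west dog Y S S ⇒ dog west dog dog west dog west dog S S S ⇒ dog west dog dog west dog west dog dog S S ⇒ dog west dog dog west dog west dog dog dog S ⇒ dog west dog dog west dog west dog dog dog dog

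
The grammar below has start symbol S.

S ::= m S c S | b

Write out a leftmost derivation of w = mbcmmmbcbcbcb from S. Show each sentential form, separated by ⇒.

S ⇒ mScS ⇒ mbcS ⇒ mbcmScS ⇒ mbcmmScScS ⇒ mbcmmmScScScS ⇒ mbcmmmbcScScS ⇒ mbcmmmbcbcScS ⇒ mbcmmmbcbcbcS ⇒ mbcmmmbcbcbcb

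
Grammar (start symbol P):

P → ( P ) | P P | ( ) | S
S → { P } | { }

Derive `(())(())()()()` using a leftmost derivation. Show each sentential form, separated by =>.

P => PP => PPP => (P)PP => (())PP => (())(P)P => (())(())P => (())(())PP => (())(())PPP => (())(())()PP => (())(())()()P => (())(())()()()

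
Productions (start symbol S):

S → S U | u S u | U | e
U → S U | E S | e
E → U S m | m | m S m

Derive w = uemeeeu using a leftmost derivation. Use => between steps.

S=>uSu=>uUu=>uSUu=>uSUUu=>uUUUu=>uSUUUu=>ueUUUu=>ueESUUu=>uemSUUu=>uemeUUu=>uemeeUu=>uemeeeu

S => uSu   [S → u S u]
uSu => uUu   [S → U]
uUu => uSUu   [U → S U]
uSUu => uSUUu   [S → S U]
uSUUu => uUUUu   [S → U]
uUUUu => uSUUUu   [U → S U]
uSUUUu => ueUUUu   [S → e]
ueUUUu => ueESUUu   [U → E S]
ueESUUu => uemSUUu   [E → m]
uemSUUu => uemeUUu   [S → e]
uemeUUu => uemeeUu   [U → e]
uemeeUu => uemeeeu   [U → e]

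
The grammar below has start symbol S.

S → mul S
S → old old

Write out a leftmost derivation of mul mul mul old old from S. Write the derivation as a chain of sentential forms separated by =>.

S => mul S => mul mul S => mul mul mul S => mul mul mul old old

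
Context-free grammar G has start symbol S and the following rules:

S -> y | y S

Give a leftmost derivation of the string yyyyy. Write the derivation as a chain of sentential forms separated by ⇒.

S ⇒ yS   [S -> y S]
yS ⇒ yyS   [S -> y S]
yyS ⇒ yyyS   [S -> y S]
yyyS ⇒ yyyyS   [S -> y S]
yyyyS ⇒ yyyyy   [S -> y]

S ⇒ yS ⇒ yyS ⇒ yyyS ⇒ yyyyS ⇒ yyyyy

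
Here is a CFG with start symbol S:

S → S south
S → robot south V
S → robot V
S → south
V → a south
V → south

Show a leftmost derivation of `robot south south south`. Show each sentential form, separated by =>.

S => S south => robot south V south => robot south south south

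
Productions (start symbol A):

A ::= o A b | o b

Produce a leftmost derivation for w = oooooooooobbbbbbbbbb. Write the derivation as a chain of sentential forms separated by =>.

A => oAb   [A ::= o A b]
oAb => ooAbb   [A ::= o A b]
ooAbb => oooAbbb   [A ::= o A b]
oooAbbb => ooooAbbbb   [A ::= o A b]
ooooAbbbb => oooooAbbbbb   [A ::= o A b]
oooooAbbbbb => ooooooAbbbbbb   [A ::= o A b]
ooooooAbbbbbb => oooooooAbbbbbbb   [A ::= o A b]
oooooooAbbbbbbb => ooooooooAbbbbbbbb   [A ::= o A b]
ooooooooAbbbbbbbb => oooooooooAbbbbbbbbb   [A ::= o A b]
oooooooooAbbbbbbbbb => oooooooooobbbbbbbbbb   [A ::= o b]

A=>oAb=>ooAbb=>oooAbbb=>ooooAbbbb=>oooooAbbbbb=>ooooooAbbbbbb=>oooooooAbbbbbbb=>ooooooooAbbbbbbbb=>oooooooooAbbbbbbbbb=>oooooooooobbbbbbbbbb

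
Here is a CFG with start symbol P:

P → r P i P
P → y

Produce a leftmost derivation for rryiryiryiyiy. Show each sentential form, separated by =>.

P => rPiP   [P → r P i P]
rPiP => rrPiPiP   [P → r P i P]
rrPiPiP => rryiPiP   [P → y]
rryiPiP => rryirPiPiP   [P → r P i P]
rryirPiPiP => rryiryiPiP   [P → y]
rryiryiPiP => rryiryirPiPiP   [P → r P i P]
rryiryirPiPiP => rryiryiryiPiP   [P → y]
rryiryiryiPiP => rryiryiryiyiP   [P → y]
rryiryiryiyiP => rryiryiryiyiy   [P → y]

P => rPiP => rrPiPiP => rryiPiP => rryirPiPiP => rryiryiPiP => rryiryirPiPiP => rryiryiryiPiP => rryiryiryiyiP => rryiryiryiyiy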